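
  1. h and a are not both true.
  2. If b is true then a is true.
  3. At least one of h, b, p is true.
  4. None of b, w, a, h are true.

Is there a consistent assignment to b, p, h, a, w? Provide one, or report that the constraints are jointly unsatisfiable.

b = False; p = True; h = False; a = False; w = False

  (1) h=F, a=F — not both ✓
  (2) b=F ⇒ a: vacuous ✓
  (3) {h, b, p}: 1 true — at least one ✓
  (4) {b, w, a, h}: 0 true — none ✓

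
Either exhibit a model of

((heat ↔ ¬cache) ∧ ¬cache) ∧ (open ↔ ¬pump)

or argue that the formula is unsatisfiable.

heat = True, open = False, pump = True, cache = False

  (heat ↔ ¬cache) ∧ ¬cache = True
    heat ↔ ¬cache = True
      ¬cache = True
    ¬cache = True
  open ↔ ¬pump = True
    ¬pump = False
Both conjuncts True, so the formula holds.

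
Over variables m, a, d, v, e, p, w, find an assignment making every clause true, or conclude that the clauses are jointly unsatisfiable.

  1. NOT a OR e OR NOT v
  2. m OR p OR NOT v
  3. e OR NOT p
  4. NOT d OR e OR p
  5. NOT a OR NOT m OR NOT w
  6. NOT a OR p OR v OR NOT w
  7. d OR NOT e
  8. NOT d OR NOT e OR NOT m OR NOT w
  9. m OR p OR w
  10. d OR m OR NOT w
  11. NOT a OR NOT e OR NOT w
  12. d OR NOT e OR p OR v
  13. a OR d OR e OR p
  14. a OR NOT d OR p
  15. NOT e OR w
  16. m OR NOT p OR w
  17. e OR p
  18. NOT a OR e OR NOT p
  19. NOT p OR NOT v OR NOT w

Set m = False.
Set a = False.
Try d = False:
  (d OR NOT e) forces e = False.
  (e OR NOT p) forces p = False.
  clause (a OR d OR e OR p) is falsified — backtrack.
So d = True.
  then (a OR NOT d OR p) forces p = True.
  then (m OR NOT p OR w) forces w = True.
  then (NOT p OR NOT v OR NOT w) forces v = False.
  then (e OR NOT p) forces e = True.
All clauses satisfied.

m: False, a: False, d: True, v: False, e: True, p: True, w: True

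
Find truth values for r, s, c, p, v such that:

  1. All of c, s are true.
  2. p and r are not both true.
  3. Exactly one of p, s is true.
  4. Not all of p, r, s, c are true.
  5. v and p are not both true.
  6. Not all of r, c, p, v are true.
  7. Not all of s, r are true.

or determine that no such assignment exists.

r=F, s=T, c=T, p=F, v=F

  (1) {c, s}: all 2 true ✓
  (2) p=F, r=F — not both ✓
  (3) {p, s}: 1 true — exactly one ✓
  (4) {p, r, s, c}: 2/4 true — not all ✓
  (5) v=F, p=F — not both ✓
  (6) {r, c, p, v}: 1/4 true — not all ✓
  (7) {s, r}: 1/2 true — not all ✓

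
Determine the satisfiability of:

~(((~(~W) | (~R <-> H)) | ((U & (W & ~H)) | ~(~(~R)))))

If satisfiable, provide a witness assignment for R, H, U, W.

R = True; H = True; U = True; W = False

  ~(((~(~W) | (~R <-> H)) | ((U & (W & ~H)) | ~(~(~R))))) = True
    (~(~W) | (~R <-> H)) | ((U & (W & ~H)) | ~(~(~R))) = False
      ~(~W) | (~R <-> H) = False
        ~(~W) = False
          ~W = True
        ~R <-> H = False
          ~R = False
      (U & (W & ~H)) | ~(~(~R)) = False
        U & (W & ~H) = False
          W & ~H = False
            ~H = False
        ~(~(~R)) = False
          ~(~R) = True
            ~R = False
The formula evaluates to True.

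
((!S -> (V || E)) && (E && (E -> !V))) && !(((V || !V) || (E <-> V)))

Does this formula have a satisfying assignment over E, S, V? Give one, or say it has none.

Unsatisfiable — no assignment works.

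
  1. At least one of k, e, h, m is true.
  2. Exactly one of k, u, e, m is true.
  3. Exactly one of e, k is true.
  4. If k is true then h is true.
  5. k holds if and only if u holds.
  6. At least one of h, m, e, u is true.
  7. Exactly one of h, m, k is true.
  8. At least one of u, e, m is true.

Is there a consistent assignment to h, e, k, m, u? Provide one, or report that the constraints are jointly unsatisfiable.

h = True, e = True, k = False, m = False, u = False

  (1) {k, e, h, m}: 2 true — at least one ✓
  (2) {k, u, e, m}: 1 true — exactly one ✓
  (3) {e, k}: 1 true — exactly one ✓
  (4) k=F ⇒ h: vacuous ✓
  (5) k=F, u=F — same ✓
  (6) {h, m, e, u}: 2 true — at least one ✓
  (7) {h, m, k}: 1 true — exactly one ✓
  (8) {u, e, m}: 1 true — at least one ✓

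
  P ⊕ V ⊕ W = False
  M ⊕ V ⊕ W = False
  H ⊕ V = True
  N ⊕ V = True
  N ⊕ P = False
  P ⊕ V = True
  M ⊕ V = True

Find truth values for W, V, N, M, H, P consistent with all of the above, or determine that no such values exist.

W = True; V = False; N = True; M = True; H = True; P = True

P ⊕ V ⊕ W = T ⊕ F ⊕ T = False ✓
M ⊕ V ⊕ W = T ⊕ F ⊕ T = False ✓
H ⊕ V = T ⊕ F = True ✓
N ⊕ V = T ⊕ F = True ✓
N ⊕ P = T ⊕ T = False ✓
P ⊕ V = T ⊕ F = True ✓
M ⊕ V = T ⊕ F = True ✓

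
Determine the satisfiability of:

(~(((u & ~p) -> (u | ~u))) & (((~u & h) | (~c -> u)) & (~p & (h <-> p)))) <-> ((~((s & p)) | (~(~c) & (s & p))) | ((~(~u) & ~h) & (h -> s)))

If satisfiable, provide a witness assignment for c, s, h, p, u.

c = False, s = True, h = False, p = True, u = False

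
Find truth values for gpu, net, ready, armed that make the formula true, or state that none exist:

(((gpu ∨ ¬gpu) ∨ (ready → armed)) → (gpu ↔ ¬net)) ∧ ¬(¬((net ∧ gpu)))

Case gpu = True: the formula simplifies to ¬net ∧ ¬(¬net).
  net = True: the conjunct ¬net is False.
  net = False: the conjunct ¬(¬net) becomes ¬(¬False) = False.
Case gpu = False: the conjunct ¬(¬((net ∧ gpu))) becomes ¬(¬False) = False.
Both cases fail — unsatisfiable.

No satisfying assignment exists.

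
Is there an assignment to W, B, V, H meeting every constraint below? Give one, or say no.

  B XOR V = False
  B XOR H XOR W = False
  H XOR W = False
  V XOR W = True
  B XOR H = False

Unsatisfiable

Adding constraints 1, 3, 4, 5 mod 2: every variable appears an even number of times on the left, so the left side is 0.
But the right sides sum to 1 (mod 2). 0 ≠ 1 — the system is inconsistent.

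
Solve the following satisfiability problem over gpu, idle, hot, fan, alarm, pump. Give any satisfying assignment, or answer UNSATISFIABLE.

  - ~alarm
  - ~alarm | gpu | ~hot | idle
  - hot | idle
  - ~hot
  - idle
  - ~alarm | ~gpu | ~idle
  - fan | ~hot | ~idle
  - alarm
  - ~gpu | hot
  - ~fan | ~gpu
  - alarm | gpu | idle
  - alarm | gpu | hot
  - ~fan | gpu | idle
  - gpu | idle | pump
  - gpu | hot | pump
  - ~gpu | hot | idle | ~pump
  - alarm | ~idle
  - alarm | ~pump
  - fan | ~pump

Case alarm = True:
  Clause (~alarm) is falsified — contradiction.
Case alarm = False:
  Clause (alarm) is falsified — contradiction.
Both cases fail, so the formula is unsatisfiable.

Unsatisfiable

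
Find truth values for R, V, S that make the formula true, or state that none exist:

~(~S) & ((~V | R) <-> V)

R = True, V = True, S = True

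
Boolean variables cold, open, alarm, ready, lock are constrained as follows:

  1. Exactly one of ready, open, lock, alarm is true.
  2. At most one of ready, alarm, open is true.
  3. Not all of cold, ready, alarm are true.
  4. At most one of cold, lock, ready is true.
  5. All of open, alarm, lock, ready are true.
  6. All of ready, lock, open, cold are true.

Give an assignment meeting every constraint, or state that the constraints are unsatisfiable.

The formula is unsatisfiable.

Case cold = True:
  (4) with cold=T forces lock = False.
  Constraint (5) is violated (lock=F) — contradiction.
Case cold = False:
  Constraint (6) is violated (cold=F) — contradiction.
Both cases fail — unsatisfiable.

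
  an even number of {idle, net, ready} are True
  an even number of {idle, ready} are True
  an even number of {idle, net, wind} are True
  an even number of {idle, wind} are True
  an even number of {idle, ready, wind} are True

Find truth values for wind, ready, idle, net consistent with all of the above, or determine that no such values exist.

wind = False, ready = False, idle = False, net = False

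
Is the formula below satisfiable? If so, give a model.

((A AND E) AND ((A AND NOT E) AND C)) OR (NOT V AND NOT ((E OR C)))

C: False; A: False; E: False; V: False

  ((A AND E) AND ((A AND NOT E) AND C)) OR (NOT V AND NOT ((E OR C))) = True
    (A AND E) AND ((A AND NOT E) AND C) = False
      A AND E = False
      (A AND NOT E) AND C = False
        A AND NOT E = False
          NOT E = True
    NOT V AND NOT ((E OR C)) = True
      NOT V = True
      NOT ((E OR C)) = True
        E OR C = False
The formula evaluates to True.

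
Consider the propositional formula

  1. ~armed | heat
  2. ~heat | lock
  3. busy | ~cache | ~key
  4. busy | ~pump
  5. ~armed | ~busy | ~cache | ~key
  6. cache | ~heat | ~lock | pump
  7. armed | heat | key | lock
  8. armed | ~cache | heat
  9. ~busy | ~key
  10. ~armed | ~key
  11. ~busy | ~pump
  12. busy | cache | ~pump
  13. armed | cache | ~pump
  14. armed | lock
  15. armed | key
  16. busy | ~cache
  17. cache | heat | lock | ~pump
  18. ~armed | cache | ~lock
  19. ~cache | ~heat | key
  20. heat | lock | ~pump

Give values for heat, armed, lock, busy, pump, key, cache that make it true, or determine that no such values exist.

Set heat = False.
  then (~armed | heat) forces armed = False.
  then (armed | ~cache | heat) forces cache = False.
  then (armed | cache | ~pump) forces pump = False.
  then (armed | lock) forces lock = True.
  then (armed | key) forces key = True.
  then (~busy | ~key) forces busy = False.
All clauses satisfied.

heat=F; armed=F; lock=T; busy=F; pump=F; key=T; cache=F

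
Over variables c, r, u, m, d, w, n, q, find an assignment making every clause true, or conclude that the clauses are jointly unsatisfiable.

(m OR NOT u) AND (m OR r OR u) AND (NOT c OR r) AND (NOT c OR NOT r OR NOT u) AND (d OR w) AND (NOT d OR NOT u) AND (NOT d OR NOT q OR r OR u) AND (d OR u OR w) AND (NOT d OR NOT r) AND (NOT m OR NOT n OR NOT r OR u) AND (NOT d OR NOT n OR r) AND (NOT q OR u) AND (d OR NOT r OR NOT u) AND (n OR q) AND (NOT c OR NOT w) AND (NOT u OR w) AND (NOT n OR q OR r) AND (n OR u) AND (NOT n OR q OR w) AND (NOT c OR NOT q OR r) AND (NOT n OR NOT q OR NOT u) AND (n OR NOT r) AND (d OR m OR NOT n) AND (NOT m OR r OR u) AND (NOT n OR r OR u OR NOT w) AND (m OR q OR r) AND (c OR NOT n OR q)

c=F, r=F, u=T, m=T, d=F, w=T, n=F, q=T

Try c = True:
  (NOT c OR r) forces r = True.
  (NOT c OR NOT r OR NOT u) forces u = False.
  (NOT d OR NOT r) forces d = False.
  (d OR w) forces w = True.
  clause (NOT c OR NOT w) is falsified — backtrack.
So c = False.
Set r = False.
Set u = True.
  then (m OR NOT u) forces m = True.
  then (NOT d OR NOT u) forces d = False.
  then (NOT u OR w) forces w = True.
Set n = False.
  then (n OR q) forces q = True.
All clauses satisfied.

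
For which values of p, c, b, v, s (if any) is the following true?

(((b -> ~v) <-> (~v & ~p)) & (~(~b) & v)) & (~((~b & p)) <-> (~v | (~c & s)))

p = False, c = False, b = True, v = True, s = True

  ((b -> ~v) <-> (~v & ~p)) & (~(~b) & v) = True
    (b -> ~v) <-> (~v & ~p) = True
      b -> ~v = False
        ~v = False
      ~v & ~p = False
        ~v = False
        ~p = True
    ~(~b) & v = True
      ~(~b) = True
        ~b = False
  ~((~b & p)) <-> (~v | (~c & s)) = True
    ~((~b & p)) = True
      ~b & p = False
        ~b = False
    ~v | (~c & s) = True
      ~v = False
      ~c & s = True
        ~c = True
Both conjuncts True, so the formula holds.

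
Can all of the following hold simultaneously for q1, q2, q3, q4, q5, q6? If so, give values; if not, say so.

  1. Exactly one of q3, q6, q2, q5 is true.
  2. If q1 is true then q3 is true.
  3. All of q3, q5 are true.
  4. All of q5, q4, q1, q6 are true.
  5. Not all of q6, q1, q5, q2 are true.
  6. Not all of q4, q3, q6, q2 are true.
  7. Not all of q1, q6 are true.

Case q3 = True:
  (1) with q3=T forces q6 = False.
  Constraint (4) is violated (q6=F) — contradiction.
Case q3 = False:
  Constraint (3) is violated (q3=F) — contradiction.
Both cases fail — unsatisfiable.

Unsatisfiable — no assignment works.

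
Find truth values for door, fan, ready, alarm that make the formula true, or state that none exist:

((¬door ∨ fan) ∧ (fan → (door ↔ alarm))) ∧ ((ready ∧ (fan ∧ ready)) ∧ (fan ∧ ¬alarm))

door = False, fan = True, ready = True, alarm = False

  (¬door ∨ fan) ∧ (fan → (door ↔ alarm)) = True
    ¬door ∨ fan = True
      ¬door = True
    fan → (door ↔ alarm) = True
      door ↔ alarm = True
  (ready ∧ (fan ∧ ready)) ∧ (fan ∧ ¬alarm) = True
    ready ∧ (fan ∧ ready) = True
      fan ∧ ready = True
    fan ∧ ¬alarm = True
      ¬alarm = True
Both conjuncts True, so the formula holds.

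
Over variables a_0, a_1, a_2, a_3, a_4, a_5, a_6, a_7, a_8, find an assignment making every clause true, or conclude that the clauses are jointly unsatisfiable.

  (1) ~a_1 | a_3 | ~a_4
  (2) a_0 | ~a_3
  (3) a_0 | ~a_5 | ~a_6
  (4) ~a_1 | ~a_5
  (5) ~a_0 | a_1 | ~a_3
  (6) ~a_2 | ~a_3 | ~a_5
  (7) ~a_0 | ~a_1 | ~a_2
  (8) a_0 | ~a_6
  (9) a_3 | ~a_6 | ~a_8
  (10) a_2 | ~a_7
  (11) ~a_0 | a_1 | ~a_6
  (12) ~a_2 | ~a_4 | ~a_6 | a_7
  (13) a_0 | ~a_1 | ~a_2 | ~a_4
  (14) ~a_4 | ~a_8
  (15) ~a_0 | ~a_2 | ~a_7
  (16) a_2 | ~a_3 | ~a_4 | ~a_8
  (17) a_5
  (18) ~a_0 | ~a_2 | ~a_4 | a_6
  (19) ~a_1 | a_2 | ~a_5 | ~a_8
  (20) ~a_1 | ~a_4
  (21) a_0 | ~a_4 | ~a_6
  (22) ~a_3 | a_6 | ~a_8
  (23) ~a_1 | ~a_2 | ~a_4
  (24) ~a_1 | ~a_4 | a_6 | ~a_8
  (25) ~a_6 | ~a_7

Unit clause (a_5) forces a_5 = True.
In (~a_1 | ~a_5) only ~a_1 is left, so a_1 = False.
Set a_0 = True.
  then (~a_0 | a_1 | ~a_3) forces a_3 = False.
  then (~a_0 | a_1 | ~a_6) forces a_6 = False.
Set a_2 = False.
  then (a_2 | ~a_7) forces a_7 = False.
Set a_4 = False.
Set a_8 = True.
All clauses satisfied.

a_0 = True, a_1 = False, a_2 = False, a_3 = False, a_4 = False, a_5 = True, a_6 = False, a_7 = False, a_8 = True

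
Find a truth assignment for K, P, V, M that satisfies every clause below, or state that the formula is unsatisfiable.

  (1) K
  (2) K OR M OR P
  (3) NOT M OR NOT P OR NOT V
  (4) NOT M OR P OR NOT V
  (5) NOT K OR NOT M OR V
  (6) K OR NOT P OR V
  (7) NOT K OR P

Unit clause (K) forces K = True.
In (NOT K OR P) only P is left, so P = True.
Set V = False.
  then (NOT K OR NOT M OR V) forces M = False.
Check each clause:
  (K): K holds.
  (K OR M OR P): K holds.
  (NOT M OR NOT P OR NOT V): NOT M holds.
  (NOT M OR P OR NOT V): NOT M holds.
  (NOT K OR NOT M OR V): NOT M holds.
  (K OR NOT P OR V): K holds.
  (NOT K OR P): P holds.
All clauses satisfied.

K=T, P=T, V=F, M=F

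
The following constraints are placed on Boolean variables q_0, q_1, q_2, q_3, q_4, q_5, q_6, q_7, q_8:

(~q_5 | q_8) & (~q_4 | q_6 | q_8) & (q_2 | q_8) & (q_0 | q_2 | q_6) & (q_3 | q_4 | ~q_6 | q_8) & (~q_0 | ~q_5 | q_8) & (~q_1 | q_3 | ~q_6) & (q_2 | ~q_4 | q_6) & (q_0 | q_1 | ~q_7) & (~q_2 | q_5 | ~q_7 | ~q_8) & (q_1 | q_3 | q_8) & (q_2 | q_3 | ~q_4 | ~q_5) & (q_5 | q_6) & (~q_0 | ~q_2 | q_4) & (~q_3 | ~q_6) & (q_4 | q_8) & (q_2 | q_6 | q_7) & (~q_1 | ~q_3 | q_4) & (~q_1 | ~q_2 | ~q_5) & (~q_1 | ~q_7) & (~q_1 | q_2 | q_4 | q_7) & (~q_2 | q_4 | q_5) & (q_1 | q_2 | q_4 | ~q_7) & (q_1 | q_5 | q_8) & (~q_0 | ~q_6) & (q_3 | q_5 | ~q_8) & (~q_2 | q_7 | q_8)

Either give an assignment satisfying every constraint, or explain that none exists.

q_0 = False, q_1 = False, q_2 = False, q_3 = False, q_4 = False, q_5 = True, q_6 = True, q_7 = False, q_8 = True

Set q_0 = False.
Set q_1 = False.
  then (q_0 | q_1 | ~q_7) forces q_7 = False.
Set q_2 = False.
  then (q_2 | q_8) forces q_8 = True.
  then (q_0 | q_2 | q_6) forces q_6 = True.
  then (~q_3 | ~q_6) forces q_3 = False.
  then (q_3 | q_5 | ~q_8) forces q_5 = True.
  then (q_2 | q_3 | ~q_4 | ~q_5) forces q_4 = False.
All clauses satisfied.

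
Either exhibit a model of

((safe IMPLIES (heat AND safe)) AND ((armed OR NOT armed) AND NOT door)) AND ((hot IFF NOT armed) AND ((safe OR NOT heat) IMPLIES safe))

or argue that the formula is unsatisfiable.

armed=F; safe=T; door=F; hot=T; heat=T

  (safe IMPLIES (heat AND safe)) AND ((armed OR NOT armed) AND NOT door) = True
    safe IMPLIES (heat AND safe) = True
      heat AND safe = True
    (armed OR NOT armed) AND NOT door = True
      armed OR NOT armed = True
        NOT armed = True
      NOT door = True
  (hot IFF NOT armed) AND ((safe OR NOT heat) IMPLIES safe) = True
    hot IFF NOT armed = True
      NOT armed = True
    (safe OR NOT heat) IMPLIES safe = True
      safe OR NOT heat = True
        NOT heat = False
Both conjuncts True, so the formula holds.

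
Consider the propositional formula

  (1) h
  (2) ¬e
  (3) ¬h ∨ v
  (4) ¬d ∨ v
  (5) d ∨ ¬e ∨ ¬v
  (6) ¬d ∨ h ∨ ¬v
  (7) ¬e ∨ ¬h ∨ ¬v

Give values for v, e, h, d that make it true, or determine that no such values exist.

Unit clause (h) forces h = True.
Unit clause (¬e) forces e = False.
In (¬h ∨ v) only v is left, so v = True.
Set d = True.
All clauses satisfied.

v = True, e = False, h = True, d = True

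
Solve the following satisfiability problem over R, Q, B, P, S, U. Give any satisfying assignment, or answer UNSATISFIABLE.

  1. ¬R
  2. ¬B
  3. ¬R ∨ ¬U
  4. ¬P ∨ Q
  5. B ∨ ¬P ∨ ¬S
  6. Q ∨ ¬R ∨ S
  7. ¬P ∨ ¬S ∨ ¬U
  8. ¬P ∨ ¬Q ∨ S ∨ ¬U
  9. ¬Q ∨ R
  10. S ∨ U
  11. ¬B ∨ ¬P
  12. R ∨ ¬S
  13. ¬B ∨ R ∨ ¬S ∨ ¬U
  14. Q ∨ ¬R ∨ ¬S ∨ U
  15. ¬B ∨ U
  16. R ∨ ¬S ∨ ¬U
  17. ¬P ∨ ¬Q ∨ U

R = False, Q = False, B = False, P = False, S = False, U = True

Unit clause (¬R) forces R = False.
Unit clause (¬B) forces B = False.
In (¬Q ∨ R) only ¬Q is left, so Q = False.
In (R ∨ ¬S) only ¬S is left, so S = False.
In (¬P ∨ Q) only ¬P is left, so P = False.
In (S ∨ U) only U is left, so U = True.
All clauses satisfied.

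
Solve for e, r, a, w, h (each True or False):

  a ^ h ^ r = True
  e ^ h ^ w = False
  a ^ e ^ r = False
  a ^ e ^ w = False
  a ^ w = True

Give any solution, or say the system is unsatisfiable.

e = True; r = True; a = False; w = True; h = False

a ^ h ^ r = F ^ F ^ T = True ✓
e ^ h ^ w = T ^ F ^ T = False ✓
a ^ e ^ r = F ^ T ^ T = False ✓
a ^ e ^ w = F ^ T ^ T = False ✓
a ^ w = F ^ T = True ✓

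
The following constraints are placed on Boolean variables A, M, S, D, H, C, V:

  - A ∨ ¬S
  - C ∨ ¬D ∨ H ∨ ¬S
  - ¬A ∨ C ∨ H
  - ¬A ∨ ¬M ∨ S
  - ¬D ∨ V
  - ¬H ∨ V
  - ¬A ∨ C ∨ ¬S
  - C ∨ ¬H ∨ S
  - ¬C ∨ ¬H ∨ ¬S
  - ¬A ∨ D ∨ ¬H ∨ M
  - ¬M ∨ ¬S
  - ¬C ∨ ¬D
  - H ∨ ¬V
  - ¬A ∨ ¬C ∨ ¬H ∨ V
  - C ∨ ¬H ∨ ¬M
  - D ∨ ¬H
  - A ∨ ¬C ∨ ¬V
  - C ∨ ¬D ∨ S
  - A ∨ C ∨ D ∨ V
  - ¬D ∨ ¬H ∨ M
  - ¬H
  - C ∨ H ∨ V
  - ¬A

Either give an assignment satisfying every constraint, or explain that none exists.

A = False, M = False, S = False, D = False, H = False, C = True, V = False

Unit clause (¬H) forces H = False.
Unit clause (¬A) forces A = False.
In (A ∨ ¬S) only ¬S is left, so S = False.
In (H ∨ ¬V) only ¬V is left, so V = False.
In (C ∨ H ∨ V) only C is left, so C = True.
In (¬D ∨ V) only ¬D is left, so D = False.
Set M = False.
All clauses satisfied.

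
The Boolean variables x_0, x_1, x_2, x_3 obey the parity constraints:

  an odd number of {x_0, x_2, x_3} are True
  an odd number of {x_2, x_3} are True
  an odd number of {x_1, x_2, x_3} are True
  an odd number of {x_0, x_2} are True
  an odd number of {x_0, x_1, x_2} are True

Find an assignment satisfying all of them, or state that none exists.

x_0=F, x_1=F, x_2=T, x_3=F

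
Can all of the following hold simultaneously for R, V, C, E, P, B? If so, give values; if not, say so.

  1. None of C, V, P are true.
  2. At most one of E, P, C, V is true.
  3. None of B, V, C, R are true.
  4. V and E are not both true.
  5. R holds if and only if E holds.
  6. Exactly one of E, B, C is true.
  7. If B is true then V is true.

Unsatisfiable

Case R = True:
  Constraint (3) is violated (R=T) — contradiction.
Case R = False:
  (1) forces C = False.
  (1) forces V = False.
  (1) forces P = False.
  (3) forces B = False.
  (5) with R=F forces E = False.
  Constraint (6) is violated (E=F, B=F, C=F) — contradiction.
Both cases fail — unsatisfiable.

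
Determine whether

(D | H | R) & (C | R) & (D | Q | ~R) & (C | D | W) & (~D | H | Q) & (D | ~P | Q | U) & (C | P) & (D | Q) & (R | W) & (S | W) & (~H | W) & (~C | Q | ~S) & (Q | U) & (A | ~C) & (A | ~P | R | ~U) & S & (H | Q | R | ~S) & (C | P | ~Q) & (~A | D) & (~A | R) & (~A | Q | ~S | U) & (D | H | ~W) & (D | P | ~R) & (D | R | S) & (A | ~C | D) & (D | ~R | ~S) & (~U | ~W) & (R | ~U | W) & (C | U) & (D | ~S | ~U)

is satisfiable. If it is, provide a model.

U = False, Q = True, R = True, D = True, H = False, C = True, W = False, A = True, S = True, P = False

Unit clause (S) forces S = True.
Set U = False.
  then (Q | U) forces Q = True.
  then (C | U) forces C = True.
  then (A | ~C) forces A = True.
  then (~A | D) forces D = True.
  then (~A | R) forces R = True.
Set H = False.
Set W = False.
Set P = False.
All clauses satisfied.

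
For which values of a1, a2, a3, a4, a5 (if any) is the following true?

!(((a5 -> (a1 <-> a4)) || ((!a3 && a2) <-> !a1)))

a1=T; a2=T; a3=F; a4=F; a5=T

  !(((a5 -> (a1 <-> a4)) || ((!a3 && a2) <-> !a1))) = True
    (a5 -> (a1 <-> a4)) || ((!a3 && a2) <-> !a1) = False
      a5 -> (a1 <-> a4) = False
        a1 <-> a4 = False
      (!a3 && a2) <-> !a1 = False
        !a3 && a2 = True
          !a3 = True
        !a1 = False
The formula evaluates to True.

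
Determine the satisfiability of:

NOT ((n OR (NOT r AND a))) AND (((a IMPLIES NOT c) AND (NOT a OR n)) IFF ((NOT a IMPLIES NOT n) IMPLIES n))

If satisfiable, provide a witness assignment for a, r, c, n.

a = True, r = True, c = False, n = False

  NOT ((n OR (NOT r AND a))) = True
    n OR (NOT r AND a) = False
      NOT r AND a = False
        NOT r = False
  ((a IMPLIES NOT c) AND (NOT a OR n)) IFF ((NOT a IMPLIES NOT n) IMPLIES n) = True
    (a IMPLIES NOT c) AND (NOT a OR n) = False
      a IMPLIES NOT c = True
        NOT c = True
      NOT a OR n = False
        NOT a = False
    (NOT a IMPLIES NOT n) IMPLIES n = False
      NOT a IMPLIES NOT n = True
        NOT a = False
        NOT n = True
Both conjuncts True, so the formula holds.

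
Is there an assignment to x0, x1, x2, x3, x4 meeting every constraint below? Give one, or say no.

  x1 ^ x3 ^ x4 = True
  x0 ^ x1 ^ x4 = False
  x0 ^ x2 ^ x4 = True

x0=T, x1=T, x2=F, x3=F, x4=F

x1 ^ x3 ^ x4 = T ^ F ^ F = True ✓
x0 ^ x1 ^ x4 = T ^ T ^ F = False ✓
x0 ^ x2 ^ x4 = T ^ F ^ F = True ✓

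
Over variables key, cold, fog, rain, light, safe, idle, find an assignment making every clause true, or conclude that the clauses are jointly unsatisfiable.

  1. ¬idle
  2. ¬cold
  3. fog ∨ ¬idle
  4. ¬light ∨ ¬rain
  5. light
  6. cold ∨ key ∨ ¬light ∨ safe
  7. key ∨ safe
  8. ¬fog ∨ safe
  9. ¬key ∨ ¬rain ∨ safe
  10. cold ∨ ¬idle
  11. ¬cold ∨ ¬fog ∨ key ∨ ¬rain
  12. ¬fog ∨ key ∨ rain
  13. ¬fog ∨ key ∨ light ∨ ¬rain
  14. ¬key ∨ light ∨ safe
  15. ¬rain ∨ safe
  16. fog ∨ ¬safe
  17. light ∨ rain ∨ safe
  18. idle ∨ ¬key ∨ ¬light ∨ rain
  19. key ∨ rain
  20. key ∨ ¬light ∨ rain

Case cold = True:
  Clause (¬cold) is falsified — contradiction.
Case cold = False:
  (¬idle) forces idle = False.
  (light) forces light = True.
  (¬light ∨ ¬rain) forces rain = False.
  (idle ∨ ¬key ∨ ¬light ∨ rain) forces key = False.
  Clause (key ∨ rain) is falsified — contradiction.
Both cases fail, so the formula is unsatisfiable.

The formula is unsatisfiable.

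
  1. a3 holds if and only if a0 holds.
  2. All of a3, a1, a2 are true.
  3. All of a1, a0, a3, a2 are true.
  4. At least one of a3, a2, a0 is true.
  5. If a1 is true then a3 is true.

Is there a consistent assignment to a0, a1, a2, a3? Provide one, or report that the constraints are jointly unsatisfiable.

a0: True, a1: True, a2: True, a3: True

  (1) a3=T, a0=T — same ✓
  (2) {a3, a1, a2}: all 3 true ✓
  (3) {a1, a0, a3, a2}: all 4 true ✓
  (4) {a3, a2, a0}: 3 true — at least one ✓
  (5) a1=T ⇒ a3: T ✓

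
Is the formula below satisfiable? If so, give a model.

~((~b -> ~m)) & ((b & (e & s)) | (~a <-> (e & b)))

e=T; s=F; m=T; a=T; b=F

  ~((~b -> ~m)) = True
    ~b -> ~m = False
      ~b = True
      ~m = False
  (b & (e & s)) | (~a <-> (e & b)) = True
    b & (e & s) = False
      e & s = False
    ~a <-> (e & b) = True
      ~a = False
      e & b = False
Both conjuncts True, so the formula holds.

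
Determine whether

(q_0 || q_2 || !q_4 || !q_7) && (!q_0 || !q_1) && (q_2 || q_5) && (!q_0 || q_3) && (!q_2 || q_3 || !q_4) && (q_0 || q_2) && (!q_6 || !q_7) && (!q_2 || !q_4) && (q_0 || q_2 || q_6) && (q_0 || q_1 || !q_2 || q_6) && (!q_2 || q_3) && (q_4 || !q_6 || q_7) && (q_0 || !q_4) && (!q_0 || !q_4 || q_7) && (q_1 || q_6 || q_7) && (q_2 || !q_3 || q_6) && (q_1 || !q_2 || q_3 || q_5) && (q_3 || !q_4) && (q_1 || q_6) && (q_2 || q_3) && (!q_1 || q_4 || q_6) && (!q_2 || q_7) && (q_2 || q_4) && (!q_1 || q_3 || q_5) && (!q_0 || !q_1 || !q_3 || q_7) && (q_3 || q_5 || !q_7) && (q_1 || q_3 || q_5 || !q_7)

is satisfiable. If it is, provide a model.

UNSATISFIABLE

Case q_6 = True:
  (!q_6 || !q_7) forces q_7 = False.
  (q_4 || !q_6 || q_7) forces q_4 = True.
  (!q_2 || !q_4) forces q_2 = False.
  (q_2 || q_5) forces q_5 = True.
  (q_0 || q_2) forces q_0 = True.
  Clause (!q_0 || !q_4 || q_7) is falsified — contradiction.
Case q_6 = False:
  (q_1 || q_6) forces q_1 = True.
  (!q_0 || !q_1) forces q_0 = False.
  (q_0 || q_2) forces q_2 = True.
  (!q_2 || !q_4) forces q_4 = False.
  Clause (!q_1 || q_4 || q_6) is falsified — contradiction.
Both cases fail, so the formula is unsatisfiable.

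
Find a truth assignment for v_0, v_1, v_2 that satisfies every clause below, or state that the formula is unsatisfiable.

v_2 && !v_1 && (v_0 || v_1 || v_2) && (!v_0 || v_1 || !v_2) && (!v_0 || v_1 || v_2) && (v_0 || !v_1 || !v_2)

v_0: False; v_1: False; v_2: True

Unit clause (v_2) forces v_2 = True.
Unit clause (!v_1) forces v_1 = False.
In (!v_0 || v_1 || !v_2) only !v_0 is left, so v_0 = False.
Check each clause:
  (v_2): v_2 holds.
  (!v_1): !v_1 holds.
  (v_0 || v_1 || v_2): v_2 holds.
  (!v_0 || v_1 || !v_2): !v_0 holds.
  (!v_0 || v_1 || v_2): !v_0 holds.
  (v_0 || !v_1 || !v_2): !v_1 holds.
All clauses satisfied.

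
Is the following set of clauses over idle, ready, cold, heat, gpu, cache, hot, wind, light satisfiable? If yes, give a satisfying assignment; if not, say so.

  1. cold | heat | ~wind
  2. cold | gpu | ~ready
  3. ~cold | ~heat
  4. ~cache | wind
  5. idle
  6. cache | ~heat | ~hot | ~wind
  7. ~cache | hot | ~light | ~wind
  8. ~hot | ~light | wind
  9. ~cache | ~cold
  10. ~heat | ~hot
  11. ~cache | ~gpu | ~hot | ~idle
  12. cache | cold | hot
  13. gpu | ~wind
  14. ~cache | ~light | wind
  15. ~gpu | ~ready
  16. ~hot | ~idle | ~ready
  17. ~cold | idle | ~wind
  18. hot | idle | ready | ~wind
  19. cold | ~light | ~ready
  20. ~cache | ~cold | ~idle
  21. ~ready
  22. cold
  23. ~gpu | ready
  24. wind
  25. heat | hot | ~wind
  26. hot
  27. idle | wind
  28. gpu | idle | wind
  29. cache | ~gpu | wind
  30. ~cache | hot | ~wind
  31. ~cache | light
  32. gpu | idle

No satisfying assignment exists.

Case wind = True:
  (idle) forces idle = True.
  (gpu | ~wind) forces gpu = True.
  (~gpu | ~ready) forces ready = False.
  Clause (~gpu | ready) is falsified — contradiction.
Case wind = False:
  Clause (wind) is falsified — contradiction.
Both cases fail, so the formula is unsatisfiable.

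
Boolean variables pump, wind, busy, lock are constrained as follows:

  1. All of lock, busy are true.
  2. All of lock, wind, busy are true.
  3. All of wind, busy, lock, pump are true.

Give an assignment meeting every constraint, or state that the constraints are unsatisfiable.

pump: True; wind: True; busy: True; lock: True

  (1) {lock, busy}: all 2 true ✓
  (2) {lock, wind, busy}: all 3 true ✓
  (3) {wind, busy, lock, pump}: all 4 true ✓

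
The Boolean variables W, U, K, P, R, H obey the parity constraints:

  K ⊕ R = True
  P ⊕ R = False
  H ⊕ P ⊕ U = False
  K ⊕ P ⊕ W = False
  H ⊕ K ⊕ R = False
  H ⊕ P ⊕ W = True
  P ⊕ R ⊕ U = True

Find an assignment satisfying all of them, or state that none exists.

Unsatisfiable

Adding constraints 1, 3, 4, 6, 7 mod 2: every variable appears an even number of times on the left, so the left side is 0.
But the right sides sum to 1 (mod 2). 0 ≠ 1 — the system is inconsistent.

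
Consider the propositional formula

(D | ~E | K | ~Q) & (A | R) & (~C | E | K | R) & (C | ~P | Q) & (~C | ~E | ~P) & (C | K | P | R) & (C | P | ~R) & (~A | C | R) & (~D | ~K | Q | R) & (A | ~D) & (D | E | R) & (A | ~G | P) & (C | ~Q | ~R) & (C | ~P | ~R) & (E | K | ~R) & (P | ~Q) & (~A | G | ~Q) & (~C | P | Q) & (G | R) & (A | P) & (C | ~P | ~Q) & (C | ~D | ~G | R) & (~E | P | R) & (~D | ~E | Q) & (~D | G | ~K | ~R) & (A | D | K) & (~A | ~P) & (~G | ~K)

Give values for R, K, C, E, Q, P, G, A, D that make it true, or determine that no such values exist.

Set R = True.
Set K = True.
  then (~G | ~K) forces G = False.
  then (~D | G | ~K | ~R) forces D = False.
Set C = True.
Try E = True:
  (~C | ~E | ~P) forces P = False.
  (P | ~Q) forces Q = False.
  clause (~C | P | Q) is falsified — backtrack.
So E = False.
Set Q = True.
  then (P | ~Q) forces P = True.
  then (~A | G | ~Q) forces A = False.
All clauses satisfied.

R: True, K: True, C: True, E: False, Q: True, P: True, G: False, A: False, D: False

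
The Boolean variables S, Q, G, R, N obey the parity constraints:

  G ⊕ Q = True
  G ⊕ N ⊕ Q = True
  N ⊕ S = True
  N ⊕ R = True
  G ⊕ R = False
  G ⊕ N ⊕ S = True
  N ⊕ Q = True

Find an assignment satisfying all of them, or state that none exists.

Adding constraints 1, 2, 3, 4, 5, 6 mod 2: every variable appears an even number of times on the left, so the left side is 0.
But the right sides sum to 1 (mod 2). 0 ≠ 1 — the system is inconsistent.

The formula is unsatisfiable.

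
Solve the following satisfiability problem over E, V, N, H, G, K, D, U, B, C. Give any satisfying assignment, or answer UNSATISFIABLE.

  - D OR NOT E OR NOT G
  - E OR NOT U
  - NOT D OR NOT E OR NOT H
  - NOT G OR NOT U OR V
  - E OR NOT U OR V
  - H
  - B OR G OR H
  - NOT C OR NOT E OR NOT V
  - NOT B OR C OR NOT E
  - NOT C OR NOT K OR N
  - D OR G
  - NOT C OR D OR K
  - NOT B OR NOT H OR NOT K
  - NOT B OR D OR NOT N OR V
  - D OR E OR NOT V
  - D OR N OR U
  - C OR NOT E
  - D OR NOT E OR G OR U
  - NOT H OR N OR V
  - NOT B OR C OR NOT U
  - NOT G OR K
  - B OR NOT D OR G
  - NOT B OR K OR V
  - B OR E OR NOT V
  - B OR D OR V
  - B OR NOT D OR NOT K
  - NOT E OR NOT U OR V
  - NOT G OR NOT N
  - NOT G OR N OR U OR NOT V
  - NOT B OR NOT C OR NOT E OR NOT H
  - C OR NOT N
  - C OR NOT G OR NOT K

E: False, V: True, N: False, H: True, G: False, K: False, D: True, U: False, B: True, C: True

Unit clause (H) forces H = True.
Try E = True:
  (NOT D OR NOT E OR NOT H) forces D = False.
  (D OR NOT E OR NOT G) forces G = False.
  clause (D OR G) is falsified — backtrack.
So E = False.
  then (E OR NOT U) forces U = False.
Set V = True.
  then (D OR E OR NOT V) forces D = True.
  then (B OR E OR NOT V) forces B = True.
  then (NOT B OR NOT H OR NOT K) forces K = False.
  then (NOT G OR K) forces G = False.
Set N = False.
Set C = True.
All clauses satisfied.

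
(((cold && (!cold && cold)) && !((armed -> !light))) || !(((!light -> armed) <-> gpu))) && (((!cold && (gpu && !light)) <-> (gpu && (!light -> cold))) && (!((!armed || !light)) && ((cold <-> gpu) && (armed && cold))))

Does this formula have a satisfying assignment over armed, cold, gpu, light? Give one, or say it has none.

Case cold = True: the formula simplifies to !(((!light -> armed) <-> gpu)) && (!gpu && (!((!armed || !light)) && (gpu && armed))).
  gpu = True: the conjunct !gpu is False.
  gpu = False: the conjunct gpu is False.
Case cold = False: the conjunct cold is False.
Both cases fail — unsatisfiable.

The formula is unsatisfiable.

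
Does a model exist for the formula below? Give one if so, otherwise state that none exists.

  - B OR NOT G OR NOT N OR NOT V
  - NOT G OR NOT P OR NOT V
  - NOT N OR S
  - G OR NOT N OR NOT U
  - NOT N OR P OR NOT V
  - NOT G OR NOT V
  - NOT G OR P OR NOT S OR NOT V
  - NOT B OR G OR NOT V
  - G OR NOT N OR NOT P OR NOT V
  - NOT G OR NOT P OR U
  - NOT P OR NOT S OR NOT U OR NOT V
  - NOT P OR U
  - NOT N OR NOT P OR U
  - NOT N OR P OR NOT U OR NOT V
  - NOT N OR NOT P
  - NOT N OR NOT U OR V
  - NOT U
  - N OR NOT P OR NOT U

Unit clause (NOT U) forces U = False.
In (NOT P OR U) only NOT P is left, so P = False.
Set V = False.
Set S = True.
Set B = True.
Set N = True.
Set G = False.
All clauses satisfied.

V = False; S = True; B = True; N = True; G = False; U = False; P = False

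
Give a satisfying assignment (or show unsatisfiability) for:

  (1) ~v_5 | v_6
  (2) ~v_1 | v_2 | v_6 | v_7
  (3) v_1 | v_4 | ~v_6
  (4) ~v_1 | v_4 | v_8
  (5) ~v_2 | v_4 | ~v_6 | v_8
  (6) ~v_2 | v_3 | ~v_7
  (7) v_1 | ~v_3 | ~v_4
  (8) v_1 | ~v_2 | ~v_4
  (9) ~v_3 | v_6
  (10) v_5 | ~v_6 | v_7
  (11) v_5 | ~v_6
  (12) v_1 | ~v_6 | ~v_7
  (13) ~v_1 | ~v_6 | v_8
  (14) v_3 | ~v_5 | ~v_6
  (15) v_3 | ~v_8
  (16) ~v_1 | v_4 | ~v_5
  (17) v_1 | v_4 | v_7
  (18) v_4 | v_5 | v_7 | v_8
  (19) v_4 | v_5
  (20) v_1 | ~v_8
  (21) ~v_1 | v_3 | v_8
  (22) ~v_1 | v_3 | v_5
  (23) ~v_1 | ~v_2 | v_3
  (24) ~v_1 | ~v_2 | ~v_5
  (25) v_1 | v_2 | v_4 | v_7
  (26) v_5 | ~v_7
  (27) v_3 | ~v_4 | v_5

Set v_1 = True.
Try v_2 = True:
  (~v_1 | ~v_2 | v_3) forces v_3 = True.
  (~v_3 | v_6) forces v_6 = True.
  (v_5 | ~v_6) forces v_5 = True.
  clause (~v_1 | ~v_2 | ~v_5) is falsified — backtrack.
So v_2 = False.
Try v_3 = False:
  (v_3 | ~v_8) forces v_8 = False.
  clause (~v_1 | v_3 | v_8) is falsified — backtrack.
So v_3 = True.
  then (~v_3 | v_6) forces v_6 = True.
  then (v_5 | ~v_6) forces v_5 = True.
  then (~v_1 | ~v_6 | v_8) forces v_8 = True.
  then (~v_1 | v_4 | ~v_5) forces v_4 = True.
Set v_7 = True.
All clauses satisfied.

v_1: True, v_2: False, v_3: True, v_4: True, v_5: True, v_6: True, v_7: True, v_8: True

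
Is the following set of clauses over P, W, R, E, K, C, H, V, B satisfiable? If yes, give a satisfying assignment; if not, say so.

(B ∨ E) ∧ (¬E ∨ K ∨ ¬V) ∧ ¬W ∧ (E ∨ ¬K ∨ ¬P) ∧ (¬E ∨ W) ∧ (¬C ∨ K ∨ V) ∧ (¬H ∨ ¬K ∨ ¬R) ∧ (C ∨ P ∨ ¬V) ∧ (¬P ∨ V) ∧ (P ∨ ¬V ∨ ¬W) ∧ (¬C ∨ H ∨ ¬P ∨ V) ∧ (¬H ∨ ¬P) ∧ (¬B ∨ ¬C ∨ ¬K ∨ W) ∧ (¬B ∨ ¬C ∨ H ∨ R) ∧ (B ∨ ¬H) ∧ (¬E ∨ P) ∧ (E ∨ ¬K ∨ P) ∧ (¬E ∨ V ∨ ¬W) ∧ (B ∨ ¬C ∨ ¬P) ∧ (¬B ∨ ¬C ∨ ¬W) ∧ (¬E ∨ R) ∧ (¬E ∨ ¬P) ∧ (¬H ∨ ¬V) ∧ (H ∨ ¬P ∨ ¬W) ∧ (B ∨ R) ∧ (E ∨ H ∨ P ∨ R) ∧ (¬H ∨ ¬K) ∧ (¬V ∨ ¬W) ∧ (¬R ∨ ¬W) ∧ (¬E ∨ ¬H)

Unit clause (¬W) forces W = False.
In (¬E ∨ W) only ¬E is left, so E = False.
In (B ∨ E) only B is left, so B = True.
Set P = False.
  then (E ∨ ¬K ∨ P) forces K = False.
Set R = True.
Set C = False.
  then (C ∨ P ∨ ¬V) forces V = False.
Set H = False.
All clauses satisfied.

P = False, W = False, R = True, E = False, K = False, C = False, H = False, V = False, B = True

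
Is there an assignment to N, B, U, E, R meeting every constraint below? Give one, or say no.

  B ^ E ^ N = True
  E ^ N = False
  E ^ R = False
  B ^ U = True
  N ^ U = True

N: True, B: True, U: False, E: True, R: True

B ^ E ^ N = T ^ T ^ T = True ✓
E ^ N = T ^ T = False ✓
E ^ R = T ^ T = False ✓
B ^ U = T ^ F = True ✓
N ^ U = T ^ F = True ✓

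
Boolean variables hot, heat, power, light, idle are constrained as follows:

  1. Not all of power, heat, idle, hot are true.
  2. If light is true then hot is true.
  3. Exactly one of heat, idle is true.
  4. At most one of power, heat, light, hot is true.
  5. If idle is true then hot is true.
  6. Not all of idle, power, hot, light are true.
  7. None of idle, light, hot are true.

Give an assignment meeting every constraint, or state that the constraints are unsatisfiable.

hot=F, heat=T, power=F, light=F, idle=F

  (1) {power, heat, idle, hot}: 1/4 true — not all ✓
  (2) light=F ⇒ hot: vacuous ✓
  (3) {heat, idle}: 1 true — exactly one ✓
  (4) {power, heat, light, hot}: 1 true — at most one ✓
  (5) idle=F ⇒ hot: vacuous ✓
  (6) {idle, power, hot, light}: 0/4 true — not all ✓
  (7) {idle, light, hot}: 0 true — none ✓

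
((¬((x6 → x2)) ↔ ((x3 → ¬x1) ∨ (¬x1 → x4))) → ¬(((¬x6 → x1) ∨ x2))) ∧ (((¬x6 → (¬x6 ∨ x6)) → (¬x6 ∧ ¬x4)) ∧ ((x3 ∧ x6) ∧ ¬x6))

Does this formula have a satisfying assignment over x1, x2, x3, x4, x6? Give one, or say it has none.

Case x6 = True: the conjunct (¬x6 → (¬x6 ∨ x6)) → (¬x6 ∧ ¬x4) becomes (False → True) → (False ∧ ¬x4) = False.
Case x6 = False: the conjunct x6 is False.
Both cases fail — unsatisfiable.

Unsatisfiable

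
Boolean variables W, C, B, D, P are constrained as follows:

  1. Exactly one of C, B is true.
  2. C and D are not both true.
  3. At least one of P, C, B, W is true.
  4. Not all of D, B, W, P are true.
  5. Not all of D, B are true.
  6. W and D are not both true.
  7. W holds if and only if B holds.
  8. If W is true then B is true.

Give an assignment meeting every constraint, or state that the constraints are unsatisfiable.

W=F, C=T, B=F, D=F, P=F

  (1) {C, B}: 1 true — exactly one ✓
  (2) C=T, D=F — not both ✓
  (3) {P, C, B, W}: 1 true — at least one ✓
  (4) {D, B, W, P}: 0/4 true — not all ✓
  (5) {D, B}: 0/2 true — not all ✓
  (6) W=F, D=F — not both ✓
  (7) W=F, B=F — same ✓
  (8) W=F ⇒ B: vacuous ✓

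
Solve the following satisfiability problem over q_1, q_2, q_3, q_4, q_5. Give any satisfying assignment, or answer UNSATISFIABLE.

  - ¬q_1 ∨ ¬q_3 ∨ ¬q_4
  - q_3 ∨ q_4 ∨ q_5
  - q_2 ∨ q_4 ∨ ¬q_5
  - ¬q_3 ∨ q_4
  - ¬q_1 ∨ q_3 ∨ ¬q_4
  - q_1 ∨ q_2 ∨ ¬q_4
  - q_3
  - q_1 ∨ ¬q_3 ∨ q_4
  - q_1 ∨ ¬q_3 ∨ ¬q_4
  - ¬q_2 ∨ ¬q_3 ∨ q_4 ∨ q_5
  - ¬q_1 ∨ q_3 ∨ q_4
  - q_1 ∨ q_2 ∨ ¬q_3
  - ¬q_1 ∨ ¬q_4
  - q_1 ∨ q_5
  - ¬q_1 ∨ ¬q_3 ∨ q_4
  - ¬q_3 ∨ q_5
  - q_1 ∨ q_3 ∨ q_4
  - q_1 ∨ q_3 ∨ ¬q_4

The formula is unsatisfiable.

Case q_3 = True:
  (¬q_3 ∨ q_4) forces q_4 = True.
  (¬q_1 ∨ ¬q_3 ∨ ¬q_4) forces q_1 = False.
  Clause (q_1 ∨ ¬q_3 ∨ ¬q_4) is falsified — contradiction.
Case q_3 = False:
  Clause (q_3) is falsified — contradiction.
Both cases fail, so the formula is unsatisfiable.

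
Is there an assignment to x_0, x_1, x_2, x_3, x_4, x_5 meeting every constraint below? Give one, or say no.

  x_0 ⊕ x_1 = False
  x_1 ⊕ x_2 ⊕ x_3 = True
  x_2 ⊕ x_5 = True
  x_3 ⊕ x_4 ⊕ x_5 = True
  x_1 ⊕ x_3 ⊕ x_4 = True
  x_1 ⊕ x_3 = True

x_0 = True, x_1 = True, x_2 = False, x_3 = False, x_4 = False, x_5 = True

x_0 ⊕ x_1 = T ⊕ T = False ✓
x_1 ⊕ x_2 ⊕ x_3 = T ⊕ F ⊕ F = True ✓
x_2 ⊕ x_5 = F ⊕ T = True ✓
x_3 ⊕ x_4 ⊕ x_5 = F ⊕ F ⊕ T = True ✓
x_1 ⊕ x_3 ⊕ x_4 = T ⊕ F ⊕ F = True ✓
x_1 ⊕ x_3 = T ⊕ F = True ✓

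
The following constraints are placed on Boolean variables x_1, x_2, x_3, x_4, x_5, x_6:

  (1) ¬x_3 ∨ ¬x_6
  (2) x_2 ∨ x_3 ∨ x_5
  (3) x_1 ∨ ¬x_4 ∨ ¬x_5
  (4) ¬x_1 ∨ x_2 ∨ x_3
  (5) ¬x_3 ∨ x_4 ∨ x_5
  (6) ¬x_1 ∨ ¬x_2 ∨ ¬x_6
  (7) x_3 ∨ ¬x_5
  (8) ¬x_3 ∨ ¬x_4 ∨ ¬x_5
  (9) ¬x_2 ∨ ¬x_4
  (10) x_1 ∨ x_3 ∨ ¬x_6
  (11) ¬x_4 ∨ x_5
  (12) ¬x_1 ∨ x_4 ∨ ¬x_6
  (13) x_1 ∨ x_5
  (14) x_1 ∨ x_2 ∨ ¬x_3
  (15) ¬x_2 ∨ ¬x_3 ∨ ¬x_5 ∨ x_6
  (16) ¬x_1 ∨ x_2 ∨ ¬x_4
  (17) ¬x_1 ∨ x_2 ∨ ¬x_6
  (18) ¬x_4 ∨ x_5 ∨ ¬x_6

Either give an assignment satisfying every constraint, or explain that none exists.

x_1=T; x_2=F; x_3=T; x_4=F; x_5=T; x_6=F

Set x_1 = True.
Set x_2 = False.
  then (¬x_1 ∨ x_2 ∨ x_3) forces x_3 = True.
  then (¬x_1 ∨ x_2 ∨ ¬x_4) forces x_4 = False.
  then (¬x_1 ∨ x_2 ∨ ¬x_6) forces x_6 = False.
  then (¬x_3 ∨ x_4 ∨ x_5) forces x_5 = True.
All clauses satisfied.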